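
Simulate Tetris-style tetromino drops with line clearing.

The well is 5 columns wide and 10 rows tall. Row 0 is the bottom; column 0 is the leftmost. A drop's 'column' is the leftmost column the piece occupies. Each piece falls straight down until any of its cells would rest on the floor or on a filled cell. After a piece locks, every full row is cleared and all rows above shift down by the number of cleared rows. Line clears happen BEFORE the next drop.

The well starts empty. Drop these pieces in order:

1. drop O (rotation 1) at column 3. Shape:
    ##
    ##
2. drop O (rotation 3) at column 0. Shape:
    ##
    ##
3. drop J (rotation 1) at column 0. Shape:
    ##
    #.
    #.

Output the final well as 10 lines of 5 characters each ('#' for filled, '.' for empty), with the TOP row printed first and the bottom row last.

Answer: .....
.....
.....
.....
.....
##...
#....
#....
##.##
##.##

Derivation:
Drop 1: O rot1 at col 3 lands with bottom-row=0; cleared 0 line(s) (total 0); column heights now [0 0 0 2 2], max=2
Drop 2: O rot3 at col 0 lands with bottom-row=0; cleared 0 line(s) (total 0); column heights now [2 2 0 2 2], max=2
Drop 3: J rot1 at col 0 lands with bottom-row=2; cleared 0 line(s) (total 0); column heights now [5 5 0 2 2], max=5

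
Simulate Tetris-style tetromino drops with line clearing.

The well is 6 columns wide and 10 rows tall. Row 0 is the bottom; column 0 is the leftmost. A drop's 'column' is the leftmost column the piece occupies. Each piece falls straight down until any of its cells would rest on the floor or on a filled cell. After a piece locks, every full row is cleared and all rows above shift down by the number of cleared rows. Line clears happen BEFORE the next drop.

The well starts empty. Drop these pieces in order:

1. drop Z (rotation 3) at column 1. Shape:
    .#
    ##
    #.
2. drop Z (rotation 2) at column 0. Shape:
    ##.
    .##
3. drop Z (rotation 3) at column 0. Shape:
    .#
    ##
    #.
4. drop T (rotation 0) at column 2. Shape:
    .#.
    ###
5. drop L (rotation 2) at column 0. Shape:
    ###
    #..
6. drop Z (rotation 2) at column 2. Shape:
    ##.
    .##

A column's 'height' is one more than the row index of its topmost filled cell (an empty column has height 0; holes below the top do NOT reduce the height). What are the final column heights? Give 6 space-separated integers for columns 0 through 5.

Answer: 9 9 10 10 9 0

Derivation:
Drop 1: Z rot3 at col 1 lands with bottom-row=0; cleared 0 line(s) (total 0); column heights now [0 2 3 0 0 0], max=3
Drop 2: Z rot2 at col 0 lands with bottom-row=3; cleared 0 line(s) (total 0); column heights now [5 5 4 0 0 0], max=5
Drop 3: Z rot3 at col 0 lands with bottom-row=5; cleared 0 line(s) (total 0); column heights now [7 8 4 0 0 0], max=8
Drop 4: T rot0 at col 2 lands with bottom-row=4; cleared 0 line(s) (total 0); column heights now [7 8 5 6 5 0], max=8
Drop 5: L rot2 at col 0 lands with bottom-row=7; cleared 0 line(s) (total 0); column heights now [9 9 9 6 5 0], max=9
Drop 6: Z rot2 at col 2 lands with bottom-row=8; cleared 0 line(s) (total 0); column heights now [9 9 10 10 9 0], max=10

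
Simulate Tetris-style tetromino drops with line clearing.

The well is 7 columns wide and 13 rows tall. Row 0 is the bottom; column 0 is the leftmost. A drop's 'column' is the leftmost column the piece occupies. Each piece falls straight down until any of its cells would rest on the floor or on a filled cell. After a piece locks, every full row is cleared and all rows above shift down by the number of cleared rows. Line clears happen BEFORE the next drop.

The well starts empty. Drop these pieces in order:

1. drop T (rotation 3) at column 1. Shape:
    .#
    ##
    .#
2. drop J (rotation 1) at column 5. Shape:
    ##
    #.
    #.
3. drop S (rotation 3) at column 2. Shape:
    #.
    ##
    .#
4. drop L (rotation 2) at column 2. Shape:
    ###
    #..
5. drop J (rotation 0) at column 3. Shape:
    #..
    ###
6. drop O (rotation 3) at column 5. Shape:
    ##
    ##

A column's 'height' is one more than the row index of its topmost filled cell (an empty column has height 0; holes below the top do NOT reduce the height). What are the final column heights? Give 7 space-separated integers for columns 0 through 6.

Drop 1: T rot3 at col 1 lands with bottom-row=0; cleared 0 line(s) (total 0); column heights now [0 2 3 0 0 0 0], max=3
Drop 2: J rot1 at col 5 lands with bottom-row=0; cleared 0 line(s) (total 0); column heights now [0 2 3 0 0 3 3], max=3
Drop 3: S rot3 at col 2 lands with bottom-row=2; cleared 0 line(s) (total 0); column heights now [0 2 5 4 0 3 3], max=5
Drop 4: L rot2 at col 2 lands with bottom-row=5; cleared 0 line(s) (total 0); column heights now [0 2 7 7 7 3 3], max=7
Drop 5: J rot0 at col 3 lands with bottom-row=7; cleared 0 line(s) (total 0); column heights now [0 2 7 9 8 8 3], max=9
Drop 6: O rot3 at col 5 lands with bottom-row=8; cleared 0 line(s) (total 0); column heights now [0 2 7 9 8 10 10], max=10

Answer: 0 2 7 9 8 10 10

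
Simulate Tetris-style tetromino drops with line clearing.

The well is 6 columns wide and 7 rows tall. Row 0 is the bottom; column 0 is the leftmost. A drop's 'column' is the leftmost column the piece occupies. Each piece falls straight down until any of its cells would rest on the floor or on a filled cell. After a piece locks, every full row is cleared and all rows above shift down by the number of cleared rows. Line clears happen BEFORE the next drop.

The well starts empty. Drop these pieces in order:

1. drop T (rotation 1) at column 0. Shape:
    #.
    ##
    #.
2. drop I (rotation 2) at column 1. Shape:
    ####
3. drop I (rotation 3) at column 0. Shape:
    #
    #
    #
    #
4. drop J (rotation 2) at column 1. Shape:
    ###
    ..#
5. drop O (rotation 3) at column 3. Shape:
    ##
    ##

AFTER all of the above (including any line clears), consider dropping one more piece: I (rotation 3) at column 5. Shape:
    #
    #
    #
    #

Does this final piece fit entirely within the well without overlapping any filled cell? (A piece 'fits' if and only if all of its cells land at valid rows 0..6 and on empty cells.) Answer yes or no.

Answer: yes

Derivation:
Drop 1: T rot1 at col 0 lands with bottom-row=0; cleared 0 line(s) (total 0); column heights now [3 2 0 0 0 0], max=3
Drop 2: I rot2 at col 1 lands with bottom-row=2; cleared 0 line(s) (total 0); column heights now [3 3 3 3 3 0], max=3
Drop 3: I rot3 at col 0 lands with bottom-row=3; cleared 0 line(s) (total 0); column heights now [7 3 3 3 3 0], max=7
Drop 4: J rot2 at col 1 lands with bottom-row=3; cleared 0 line(s) (total 0); column heights now [7 5 5 5 3 0], max=7
Drop 5: O rot3 at col 3 lands with bottom-row=5; cleared 0 line(s) (total 0); column heights now [7 5 5 7 7 0], max=7
Test piece I rot3 at col 5 (width 1): heights before test = [7 5 5 7 7 0]; fits = True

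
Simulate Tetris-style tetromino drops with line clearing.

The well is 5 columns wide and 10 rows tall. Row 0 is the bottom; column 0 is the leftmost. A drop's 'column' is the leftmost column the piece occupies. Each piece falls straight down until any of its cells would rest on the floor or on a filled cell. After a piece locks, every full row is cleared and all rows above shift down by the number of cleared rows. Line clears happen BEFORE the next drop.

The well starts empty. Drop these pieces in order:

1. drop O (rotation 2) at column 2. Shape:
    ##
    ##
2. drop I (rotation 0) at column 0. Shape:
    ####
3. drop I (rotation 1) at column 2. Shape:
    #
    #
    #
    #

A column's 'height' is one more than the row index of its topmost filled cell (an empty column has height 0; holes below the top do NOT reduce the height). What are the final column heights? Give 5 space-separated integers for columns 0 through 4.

Drop 1: O rot2 at col 2 lands with bottom-row=0; cleared 0 line(s) (total 0); column heights now [0 0 2 2 0], max=2
Drop 2: I rot0 at col 0 lands with bottom-row=2; cleared 0 line(s) (total 0); column heights now [3 3 3 3 0], max=3
Drop 3: I rot1 at col 2 lands with bottom-row=3; cleared 0 line(s) (total 0); column heights now [3 3 7 3 0], max=7

Answer: 3 3 7 3 0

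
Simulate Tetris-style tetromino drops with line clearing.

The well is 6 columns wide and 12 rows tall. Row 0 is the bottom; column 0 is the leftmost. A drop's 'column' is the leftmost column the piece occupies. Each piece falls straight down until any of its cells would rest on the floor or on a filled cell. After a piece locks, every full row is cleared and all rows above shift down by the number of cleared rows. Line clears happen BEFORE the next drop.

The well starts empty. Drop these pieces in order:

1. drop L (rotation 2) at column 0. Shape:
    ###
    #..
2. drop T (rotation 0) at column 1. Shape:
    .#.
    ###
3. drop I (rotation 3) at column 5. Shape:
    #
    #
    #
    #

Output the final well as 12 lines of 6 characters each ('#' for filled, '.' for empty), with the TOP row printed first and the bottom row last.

Answer: ......
......
......
......
......
......
......
......
..#..#
.###.#
###..#
#....#

Derivation:
Drop 1: L rot2 at col 0 lands with bottom-row=0; cleared 0 line(s) (total 0); column heights now [2 2 2 0 0 0], max=2
Drop 2: T rot0 at col 1 lands with bottom-row=2; cleared 0 line(s) (total 0); column heights now [2 3 4 3 0 0], max=4
Drop 3: I rot3 at col 5 lands with bottom-row=0; cleared 0 line(s) (total 0); column heights now [2 3 4 3 0 4], max=4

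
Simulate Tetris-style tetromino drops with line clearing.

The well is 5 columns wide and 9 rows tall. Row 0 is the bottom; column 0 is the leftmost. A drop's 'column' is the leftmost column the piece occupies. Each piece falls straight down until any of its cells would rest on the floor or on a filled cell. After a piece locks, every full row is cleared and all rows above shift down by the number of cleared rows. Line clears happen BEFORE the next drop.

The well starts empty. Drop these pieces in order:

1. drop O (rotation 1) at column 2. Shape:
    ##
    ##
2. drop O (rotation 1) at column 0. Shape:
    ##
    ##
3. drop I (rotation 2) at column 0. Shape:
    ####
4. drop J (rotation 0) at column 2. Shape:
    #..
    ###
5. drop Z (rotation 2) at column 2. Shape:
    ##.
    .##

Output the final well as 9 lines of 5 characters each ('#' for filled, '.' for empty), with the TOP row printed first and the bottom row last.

Answer: .....
.....
.....
..##.
..###
..###
####.
####.
####.

Derivation:
Drop 1: O rot1 at col 2 lands with bottom-row=0; cleared 0 line(s) (total 0); column heights now [0 0 2 2 0], max=2
Drop 2: O rot1 at col 0 lands with bottom-row=0; cleared 0 line(s) (total 0); column heights now [2 2 2 2 0], max=2
Drop 3: I rot2 at col 0 lands with bottom-row=2; cleared 0 line(s) (total 0); column heights now [3 3 3 3 0], max=3
Drop 4: J rot0 at col 2 lands with bottom-row=3; cleared 0 line(s) (total 0); column heights now [3 3 5 4 4], max=5
Drop 5: Z rot2 at col 2 lands with bottom-row=4; cleared 0 line(s) (total 0); column heights now [3 3 6 6 5], max=6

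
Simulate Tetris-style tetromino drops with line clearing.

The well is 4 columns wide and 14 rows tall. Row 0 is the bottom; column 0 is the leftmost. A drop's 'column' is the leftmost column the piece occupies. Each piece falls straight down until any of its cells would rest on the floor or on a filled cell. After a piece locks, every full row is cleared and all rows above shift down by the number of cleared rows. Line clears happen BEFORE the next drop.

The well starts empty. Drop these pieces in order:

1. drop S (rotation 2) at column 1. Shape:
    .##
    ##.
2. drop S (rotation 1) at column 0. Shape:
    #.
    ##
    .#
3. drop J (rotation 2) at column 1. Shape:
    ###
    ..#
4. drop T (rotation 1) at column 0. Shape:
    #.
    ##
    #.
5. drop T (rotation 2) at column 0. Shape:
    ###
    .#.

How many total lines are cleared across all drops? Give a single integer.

Answer: 1

Derivation:
Drop 1: S rot2 at col 1 lands with bottom-row=0; cleared 0 line(s) (total 0); column heights now [0 1 2 2], max=2
Drop 2: S rot1 at col 0 lands with bottom-row=1; cleared 0 line(s) (total 0); column heights now [4 3 2 2], max=4
Drop 3: J rot2 at col 1 lands with bottom-row=2; cleared 1 line(s) (total 1); column heights now [3 3 2 3], max=3
Drop 4: T rot1 at col 0 lands with bottom-row=3; cleared 0 line(s) (total 1); column heights now [6 5 2 3], max=6
Drop 5: T rot2 at col 0 lands with bottom-row=5; cleared 0 line(s) (total 1); column heights now [7 7 7 3], max=7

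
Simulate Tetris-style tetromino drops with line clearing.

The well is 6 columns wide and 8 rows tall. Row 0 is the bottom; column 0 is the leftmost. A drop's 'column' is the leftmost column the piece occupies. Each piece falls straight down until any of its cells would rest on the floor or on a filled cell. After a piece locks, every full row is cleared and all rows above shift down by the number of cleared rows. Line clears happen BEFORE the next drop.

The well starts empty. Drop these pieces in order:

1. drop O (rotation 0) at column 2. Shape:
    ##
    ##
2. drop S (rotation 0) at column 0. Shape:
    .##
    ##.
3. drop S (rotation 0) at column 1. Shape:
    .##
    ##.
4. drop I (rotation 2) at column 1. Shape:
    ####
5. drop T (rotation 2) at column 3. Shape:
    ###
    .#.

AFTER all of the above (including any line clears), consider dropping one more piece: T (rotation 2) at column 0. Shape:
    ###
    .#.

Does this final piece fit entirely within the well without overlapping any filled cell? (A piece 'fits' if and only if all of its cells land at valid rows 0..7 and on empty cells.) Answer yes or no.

Answer: yes

Derivation:
Drop 1: O rot0 at col 2 lands with bottom-row=0; cleared 0 line(s) (total 0); column heights now [0 0 2 2 0 0], max=2
Drop 2: S rot0 at col 0 lands with bottom-row=1; cleared 0 line(s) (total 0); column heights now [2 3 3 2 0 0], max=3
Drop 3: S rot0 at col 1 lands with bottom-row=3; cleared 0 line(s) (total 0); column heights now [2 4 5 5 0 0], max=5
Drop 4: I rot2 at col 1 lands with bottom-row=5; cleared 0 line(s) (total 0); column heights now [2 6 6 6 6 0], max=6
Drop 5: T rot2 at col 3 lands with bottom-row=6; cleared 0 line(s) (total 0); column heights now [2 6 6 8 8 8], max=8
Test piece T rot2 at col 0 (width 3): heights before test = [2 6 6 8 8 8]; fits = True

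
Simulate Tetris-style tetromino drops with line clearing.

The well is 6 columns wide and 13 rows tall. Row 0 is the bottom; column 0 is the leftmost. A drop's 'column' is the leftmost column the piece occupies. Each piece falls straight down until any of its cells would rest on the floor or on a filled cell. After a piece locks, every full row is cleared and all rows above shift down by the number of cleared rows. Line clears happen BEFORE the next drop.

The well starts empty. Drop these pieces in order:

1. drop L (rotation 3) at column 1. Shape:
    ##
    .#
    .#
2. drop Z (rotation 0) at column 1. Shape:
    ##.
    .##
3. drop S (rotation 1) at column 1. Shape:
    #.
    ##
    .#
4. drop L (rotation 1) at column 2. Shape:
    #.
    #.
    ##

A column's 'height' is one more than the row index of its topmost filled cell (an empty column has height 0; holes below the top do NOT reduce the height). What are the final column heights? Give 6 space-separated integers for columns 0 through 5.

Drop 1: L rot3 at col 1 lands with bottom-row=0; cleared 0 line(s) (total 0); column heights now [0 3 3 0 0 0], max=3
Drop 2: Z rot0 at col 1 lands with bottom-row=3; cleared 0 line(s) (total 0); column heights now [0 5 5 4 0 0], max=5
Drop 3: S rot1 at col 1 lands with bottom-row=5; cleared 0 line(s) (total 0); column heights now [0 8 7 4 0 0], max=8
Drop 4: L rot1 at col 2 lands with bottom-row=7; cleared 0 line(s) (total 0); column heights now [0 8 10 8 0 0], max=10

Answer: 0 8 10 8 0 0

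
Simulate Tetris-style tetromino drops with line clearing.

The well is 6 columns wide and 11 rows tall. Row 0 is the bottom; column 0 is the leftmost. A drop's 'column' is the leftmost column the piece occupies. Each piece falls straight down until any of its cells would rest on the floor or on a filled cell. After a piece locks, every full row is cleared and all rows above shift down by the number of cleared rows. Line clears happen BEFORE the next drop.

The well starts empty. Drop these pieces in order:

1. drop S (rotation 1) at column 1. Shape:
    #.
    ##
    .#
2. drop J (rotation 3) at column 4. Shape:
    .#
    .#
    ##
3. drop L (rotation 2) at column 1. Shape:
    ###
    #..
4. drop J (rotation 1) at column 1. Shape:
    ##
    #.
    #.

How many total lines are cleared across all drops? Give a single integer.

Answer: 0

Derivation:
Drop 1: S rot1 at col 1 lands with bottom-row=0; cleared 0 line(s) (total 0); column heights now [0 3 2 0 0 0], max=3
Drop 2: J rot3 at col 4 lands with bottom-row=0; cleared 0 line(s) (total 0); column heights now [0 3 2 0 1 3], max=3
Drop 3: L rot2 at col 1 lands with bottom-row=3; cleared 0 line(s) (total 0); column heights now [0 5 5 5 1 3], max=5
Drop 4: J rot1 at col 1 lands with bottom-row=5; cleared 0 line(s) (total 0); column heights now [0 8 8 5 1 3], max=8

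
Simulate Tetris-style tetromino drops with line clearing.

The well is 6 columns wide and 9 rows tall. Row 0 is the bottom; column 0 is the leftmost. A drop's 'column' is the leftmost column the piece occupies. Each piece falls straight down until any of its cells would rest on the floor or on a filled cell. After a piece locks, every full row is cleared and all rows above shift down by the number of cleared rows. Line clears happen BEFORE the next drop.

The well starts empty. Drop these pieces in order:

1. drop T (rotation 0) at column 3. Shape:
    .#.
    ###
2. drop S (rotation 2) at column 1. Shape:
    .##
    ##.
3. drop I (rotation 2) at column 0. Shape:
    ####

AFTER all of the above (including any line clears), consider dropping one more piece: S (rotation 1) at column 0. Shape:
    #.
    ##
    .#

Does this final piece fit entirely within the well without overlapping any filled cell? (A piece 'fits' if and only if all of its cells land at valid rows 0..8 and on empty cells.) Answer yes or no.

Drop 1: T rot0 at col 3 lands with bottom-row=0; cleared 0 line(s) (total 0); column heights now [0 0 0 1 2 1], max=2
Drop 2: S rot2 at col 1 lands with bottom-row=0; cleared 0 line(s) (total 0); column heights now [0 1 2 2 2 1], max=2
Drop 3: I rot2 at col 0 lands with bottom-row=2; cleared 0 line(s) (total 0); column heights now [3 3 3 3 2 1], max=3
Test piece S rot1 at col 0 (width 2): heights before test = [3 3 3 3 2 1]; fits = True

Answer: yes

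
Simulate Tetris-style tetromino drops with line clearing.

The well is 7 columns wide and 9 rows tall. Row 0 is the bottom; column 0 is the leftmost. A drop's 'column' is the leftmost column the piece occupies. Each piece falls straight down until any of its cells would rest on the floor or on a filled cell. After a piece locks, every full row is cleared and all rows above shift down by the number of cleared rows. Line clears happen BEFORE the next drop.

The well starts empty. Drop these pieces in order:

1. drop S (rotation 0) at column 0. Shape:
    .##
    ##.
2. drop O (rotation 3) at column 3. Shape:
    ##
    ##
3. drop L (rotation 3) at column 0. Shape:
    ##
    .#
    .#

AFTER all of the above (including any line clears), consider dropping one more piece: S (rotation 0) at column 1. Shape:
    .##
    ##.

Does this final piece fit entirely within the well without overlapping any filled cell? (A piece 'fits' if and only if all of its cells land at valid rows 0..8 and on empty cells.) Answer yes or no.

Drop 1: S rot0 at col 0 lands with bottom-row=0; cleared 0 line(s) (total 0); column heights now [1 2 2 0 0 0 0], max=2
Drop 2: O rot3 at col 3 lands with bottom-row=0; cleared 0 line(s) (total 0); column heights now [1 2 2 2 2 0 0], max=2
Drop 3: L rot3 at col 0 lands with bottom-row=2; cleared 0 line(s) (total 0); column heights now [5 5 2 2 2 0 0], max=5
Test piece S rot0 at col 1 (width 3): heights before test = [5 5 2 2 2 0 0]; fits = True

Answer: yes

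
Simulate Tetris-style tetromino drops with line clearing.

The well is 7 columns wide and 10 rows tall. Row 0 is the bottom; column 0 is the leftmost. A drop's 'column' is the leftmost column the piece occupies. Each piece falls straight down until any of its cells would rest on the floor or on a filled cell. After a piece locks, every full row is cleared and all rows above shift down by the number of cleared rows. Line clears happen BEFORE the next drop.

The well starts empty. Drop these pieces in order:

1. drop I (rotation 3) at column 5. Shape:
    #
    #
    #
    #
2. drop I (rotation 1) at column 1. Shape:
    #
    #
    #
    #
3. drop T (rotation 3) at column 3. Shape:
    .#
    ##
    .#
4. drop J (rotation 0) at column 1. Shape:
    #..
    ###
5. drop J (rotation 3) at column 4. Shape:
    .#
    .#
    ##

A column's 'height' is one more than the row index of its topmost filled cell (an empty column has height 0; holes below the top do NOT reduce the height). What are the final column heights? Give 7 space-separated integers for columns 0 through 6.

Drop 1: I rot3 at col 5 lands with bottom-row=0; cleared 0 line(s) (total 0); column heights now [0 0 0 0 0 4 0], max=4
Drop 2: I rot1 at col 1 lands with bottom-row=0; cleared 0 line(s) (total 0); column heights now [0 4 0 0 0 4 0], max=4
Drop 3: T rot3 at col 3 lands with bottom-row=0; cleared 0 line(s) (total 0); column heights now [0 4 0 2 3 4 0], max=4
Drop 4: J rot0 at col 1 lands with bottom-row=4; cleared 0 line(s) (total 0); column heights now [0 6 5 5 3 4 0], max=6
Drop 5: J rot3 at col 4 lands with bottom-row=4; cleared 0 line(s) (total 0); column heights now [0 6 5 5 5 7 0], max=7

Answer: 0 6 5 5 5 7 0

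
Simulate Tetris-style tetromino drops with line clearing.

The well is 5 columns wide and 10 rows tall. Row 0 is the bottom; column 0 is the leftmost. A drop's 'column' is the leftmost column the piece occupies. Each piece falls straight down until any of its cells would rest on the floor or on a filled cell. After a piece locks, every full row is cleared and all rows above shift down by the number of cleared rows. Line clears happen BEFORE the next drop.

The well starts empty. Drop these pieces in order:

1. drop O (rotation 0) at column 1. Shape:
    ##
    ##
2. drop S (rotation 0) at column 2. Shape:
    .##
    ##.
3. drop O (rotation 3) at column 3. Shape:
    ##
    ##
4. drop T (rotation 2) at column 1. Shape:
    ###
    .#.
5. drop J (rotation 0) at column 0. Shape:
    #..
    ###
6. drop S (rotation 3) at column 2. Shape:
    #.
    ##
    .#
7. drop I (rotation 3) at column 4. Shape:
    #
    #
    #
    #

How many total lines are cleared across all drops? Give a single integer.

Answer: 1

Derivation:
Drop 1: O rot0 at col 1 lands with bottom-row=0; cleared 0 line(s) (total 0); column heights now [0 2 2 0 0], max=2
Drop 2: S rot0 at col 2 lands with bottom-row=2; cleared 0 line(s) (total 0); column heights now [0 2 3 4 4], max=4
Drop 3: O rot3 at col 3 lands with bottom-row=4; cleared 0 line(s) (total 0); column heights now [0 2 3 6 6], max=6
Drop 4: T rot2 at col 1 lands with bottom-row=5; cleared 0 line(s) (total 0); column heights now [0 7 7 7 6], max=7
Drop 5: J rot0 at col 0 lands with bottom-row=7; cleared 0 line(s) (total 0); column heights now [9 8 8 7 6], max=9
Drop 6: S rot3 at col 2 lands with bottom-row=7; cleared 0 line(s) (total 0); column heights now [9 8 10 9 6], max=10
Drop 7: I rot3 at col 4 lands with bottom-row=6; cleared 1 line(s) (total 1); column heights now [8 7 9 8 9], max=9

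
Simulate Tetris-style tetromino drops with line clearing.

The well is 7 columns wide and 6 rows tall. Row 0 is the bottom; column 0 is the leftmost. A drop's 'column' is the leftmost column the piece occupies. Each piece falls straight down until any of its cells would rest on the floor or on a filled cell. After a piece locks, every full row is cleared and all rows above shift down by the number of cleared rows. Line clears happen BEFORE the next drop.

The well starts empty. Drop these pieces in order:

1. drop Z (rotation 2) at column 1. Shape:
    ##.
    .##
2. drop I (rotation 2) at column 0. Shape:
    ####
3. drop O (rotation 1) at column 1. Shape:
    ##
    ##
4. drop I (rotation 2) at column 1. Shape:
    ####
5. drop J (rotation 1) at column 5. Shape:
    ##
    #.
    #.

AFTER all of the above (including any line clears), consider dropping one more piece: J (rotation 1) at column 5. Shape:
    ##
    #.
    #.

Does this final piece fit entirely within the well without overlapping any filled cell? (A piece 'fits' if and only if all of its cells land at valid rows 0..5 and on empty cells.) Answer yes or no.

Answer: yes

Derivation:
Drop 1: Z rot2 at col 1 lands with bottom-row=0; cleared 0 line(s) (total 0); column heights now [0 2 2 1 0 0 0], max=2
Drop 2: I rot2 at col 0 lands with bottom-row=2; cleared 0 line(s) (total 0); column heights now [3 3 3 3 0 0 0], max=3
Drop 3: O rot1 at col 1 lands with bottom-row=3; cleared 0 line(s) (total 0); column heights now [3 5 5 3 0 0 0], max=5
Drop 4: I rot2 at col 1 lands with bottom-row=5; cleared 0 line(s) (total 0); column heights now [3 6 6 6 6 0 0], max=6
Drop 5: J rot1 at col 5 lands with bottom-row=0; cleared 0 line(s) (total 0); column heights now [3 6 6 6 6 3 3], max=6
Test piece J rot1 at col 5 (width 2): heights before test = [3 6 6 6 6 3 3]; fits = True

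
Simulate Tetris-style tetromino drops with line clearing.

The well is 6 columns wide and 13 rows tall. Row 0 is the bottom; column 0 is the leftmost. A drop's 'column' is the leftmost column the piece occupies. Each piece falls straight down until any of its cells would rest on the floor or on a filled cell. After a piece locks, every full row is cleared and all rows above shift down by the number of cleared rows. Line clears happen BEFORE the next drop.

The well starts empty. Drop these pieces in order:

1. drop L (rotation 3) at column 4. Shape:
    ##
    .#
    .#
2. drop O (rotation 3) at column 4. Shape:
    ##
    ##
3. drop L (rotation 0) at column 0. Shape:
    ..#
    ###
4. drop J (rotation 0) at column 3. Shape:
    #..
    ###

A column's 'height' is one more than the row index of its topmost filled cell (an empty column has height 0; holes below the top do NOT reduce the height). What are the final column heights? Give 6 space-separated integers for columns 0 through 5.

Drop 1: L rot3 at col 4 lands with bottom-row=0; cleared 0 line(s) (total 0); column heights now [0 0 0 0 3 3], max=3
Drop 2: O rot3 at col 4 lands with bottom-row=3; cleared 0 line(s) (total 0); column heights now [0 0 0 0 5 5], max=5
Drop 3: L rot0 at col 0 lands with bottom-row=0; cleared 0 line(s) (total 0); column heights now [1 1 2 0 5 5], max=5
Drop 4: J rot0 at col 3 lands with bottom-row=5; cleared 0 line(s) (total 0); column heights now [1 1 2 7 6 6], max=7

Answer: 1 1 2 7 6 6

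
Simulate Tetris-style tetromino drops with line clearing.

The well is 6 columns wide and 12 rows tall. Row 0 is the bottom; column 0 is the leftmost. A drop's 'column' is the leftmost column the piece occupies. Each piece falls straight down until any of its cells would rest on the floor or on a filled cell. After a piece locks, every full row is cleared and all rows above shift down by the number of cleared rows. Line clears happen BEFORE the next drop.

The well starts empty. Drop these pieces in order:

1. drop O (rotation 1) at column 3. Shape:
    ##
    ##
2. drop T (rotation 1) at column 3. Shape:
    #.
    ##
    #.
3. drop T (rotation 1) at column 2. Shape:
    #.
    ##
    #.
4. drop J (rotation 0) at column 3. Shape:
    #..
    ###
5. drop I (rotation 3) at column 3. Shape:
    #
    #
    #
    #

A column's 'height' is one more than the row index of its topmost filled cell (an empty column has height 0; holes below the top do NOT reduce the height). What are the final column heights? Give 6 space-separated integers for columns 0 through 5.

Drop 1: O rot1 at col 3 lands with bottom-row=0; cleared 0 line(s) (total 0); column heights now [0 0 0 2 2 0], max=2
Drop 2: T rot1 at col 3 lands with bottom-row=2; cleared 0 line(s) (total 0); column heights now [0 0 0 5 4 0], max=5
Drop 3: T rot1 at col 2 lands with bottom-row=4; cleared 0 line(s) (total 0); column heights now [0 0 7 6 4 0], max=7
Drop 4: J rot0 at col 3 lands with bottom-row=6; cleared 0 line(s) (total 0); column heights now [0 0 7 8 7 7], max=8
Drop 5: I rot3 at col 3 lands with bottom-row=8; cleared 0 line(s) (total 0); column heights now [0 0 7 12 7 7], max=12

Answer: 0 0 7 12 7 7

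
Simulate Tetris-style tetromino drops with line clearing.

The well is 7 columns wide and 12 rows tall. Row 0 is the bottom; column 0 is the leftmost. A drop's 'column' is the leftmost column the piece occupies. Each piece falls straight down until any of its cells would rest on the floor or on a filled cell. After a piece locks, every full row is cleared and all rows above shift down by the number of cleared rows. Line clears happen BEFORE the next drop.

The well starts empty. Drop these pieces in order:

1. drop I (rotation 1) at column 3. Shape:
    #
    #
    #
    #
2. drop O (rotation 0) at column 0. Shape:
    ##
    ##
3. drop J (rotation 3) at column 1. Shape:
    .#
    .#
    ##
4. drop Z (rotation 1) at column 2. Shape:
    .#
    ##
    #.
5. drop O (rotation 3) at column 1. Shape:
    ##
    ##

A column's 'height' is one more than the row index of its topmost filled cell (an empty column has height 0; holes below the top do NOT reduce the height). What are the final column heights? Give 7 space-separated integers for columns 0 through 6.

Drop 1: I rot1 at col 3 lands with bottom-row=0; cleared 0 line(s) (total 0); column heights now [0 0 0 4 0 0 0], max=4
Drop 2: O rot0 at col 0 lands with bottom-row=0; cleared 0 line(s) (total 0); column heights now [2 2 0 4 0 0 0], max=4
Drop 3: J rot3 at col 1 lands with bottom-row=2; cleared 0 line(s) (total 0); column heights now [2 3 5 4 0 0 0], max=5
Drop 4: Z rot1 at col 2 lands with bottom-row=5; cleared 0 line(s) (total 0); column heights now [2 3 7 8 0 0 0], max=8
Drop 5: O rot3 at col 1 lands with bottom-row=7; cleared 0 line(s) (total 0); column heights now [2 9 9 8 0 0 0], max=9

Answer: 2 9 9 8 0 0 0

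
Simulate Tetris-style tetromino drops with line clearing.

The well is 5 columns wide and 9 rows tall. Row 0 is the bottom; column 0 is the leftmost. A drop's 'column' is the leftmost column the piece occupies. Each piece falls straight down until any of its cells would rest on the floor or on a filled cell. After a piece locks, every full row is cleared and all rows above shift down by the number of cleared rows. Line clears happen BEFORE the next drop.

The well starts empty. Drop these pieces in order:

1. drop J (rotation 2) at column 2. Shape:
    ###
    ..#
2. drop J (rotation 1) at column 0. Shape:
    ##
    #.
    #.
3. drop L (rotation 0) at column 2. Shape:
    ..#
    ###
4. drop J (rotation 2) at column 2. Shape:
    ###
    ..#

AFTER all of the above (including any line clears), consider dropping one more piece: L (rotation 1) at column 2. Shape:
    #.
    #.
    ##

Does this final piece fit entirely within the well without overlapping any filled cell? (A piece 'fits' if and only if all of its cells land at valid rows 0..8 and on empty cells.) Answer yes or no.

Drop 1: J rot2 at col 2 lands with bottom-row=0; cleared 0 line(s) (total 0); column heights now [0 0 2 2 2], max=2
Drop 2: J rot1 at col 0 lands with bottom-row=0; cleared 0 line(s) (total 0); column heights now [3 3 2 2 2], max=3
Drop 3: L rot0 at col 2 lands with bottom-row=2; cleared 1 line(s) (total 1); column heights now [2 0 2 2 3], max=3
Drop 4: J rot2 at col 2 lands with bottom-row=3; cleared 0 line(s) (total 1); column heights now [2 0 5 5 5], max=5
Test piece L rot1 at col 2 (width 2): heights before test = [2 0 5 5 5]; fits = True

Answer: yes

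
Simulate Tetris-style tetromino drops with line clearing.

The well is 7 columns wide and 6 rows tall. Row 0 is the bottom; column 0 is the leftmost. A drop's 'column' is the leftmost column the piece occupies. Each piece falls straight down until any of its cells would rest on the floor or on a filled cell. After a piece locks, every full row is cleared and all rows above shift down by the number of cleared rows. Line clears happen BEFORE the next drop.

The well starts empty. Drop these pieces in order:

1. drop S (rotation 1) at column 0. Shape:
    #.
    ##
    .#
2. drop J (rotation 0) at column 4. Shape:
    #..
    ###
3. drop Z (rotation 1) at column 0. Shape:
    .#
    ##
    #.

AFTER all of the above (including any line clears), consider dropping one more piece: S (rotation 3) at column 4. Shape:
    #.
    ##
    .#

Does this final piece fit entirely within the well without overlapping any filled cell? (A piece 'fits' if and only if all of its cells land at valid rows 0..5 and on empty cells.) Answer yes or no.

Answer: yes

Derivation:
Drop 1: S rot1 at col 0 lands with bottom-row=0; cleared 0 line(s) (total 0); column heights now [3 2 0 0 0 0 0], max=3
Drop 2: J rot0 at col 4 lands with bottom-row=0; cleared 0 line(s) (total 0); column heights now [3 2 0 0 2 1 1], max=3
Drop 3: Z rot1 at col 0 lands with bottom-row=3; cleared 0 line(s) (total 0); column heights now [5 6 0 0 2 1 1], max=6
Test piece S rot3 at col 4 (width 2): heights before test = [5 6 0 0 2 1 1]; fits = True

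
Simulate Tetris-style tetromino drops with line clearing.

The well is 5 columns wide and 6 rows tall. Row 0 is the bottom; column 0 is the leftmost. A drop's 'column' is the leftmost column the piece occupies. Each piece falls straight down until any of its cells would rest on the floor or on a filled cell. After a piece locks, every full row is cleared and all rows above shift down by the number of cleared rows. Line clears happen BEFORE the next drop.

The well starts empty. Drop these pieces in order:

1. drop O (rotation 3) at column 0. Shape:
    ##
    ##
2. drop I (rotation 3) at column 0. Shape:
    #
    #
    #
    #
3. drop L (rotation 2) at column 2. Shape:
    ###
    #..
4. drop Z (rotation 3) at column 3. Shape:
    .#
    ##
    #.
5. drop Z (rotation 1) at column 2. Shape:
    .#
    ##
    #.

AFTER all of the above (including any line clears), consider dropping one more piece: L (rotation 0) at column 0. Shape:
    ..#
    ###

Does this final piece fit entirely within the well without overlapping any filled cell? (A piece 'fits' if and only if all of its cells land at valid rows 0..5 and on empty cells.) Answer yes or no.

Drop 1: O rot3 at col 0 lands with bottom-row=0; cleared 0 line(s) (total 0); column heights now [2 2 0 0 0], max=2
Drop 2: I rot3 at col 0 lands with bottom-row=2; cleared 0 line(s) (total 0); column heights now [6 2 0 0 0], max=6
Drop 3: L rot2 at col 2 lands with bottom-row=0; cleared 1 line(s) (total 1); column heights now [5 1 1 0 0], max=5
Drop 4: Z rot3 at col 3 lands with bottom-row=0; cleared 0 line(s) (total 1); column heights now [5 1 1 2 3], max=5
Drop 5: Z rot1 at col 2 lands with bottom-row=1; cleared 0 line(s) (total 1); column heights now [5 1 3 4 3], max=5
Test piece L rot0 at col 0 (width 3): heights before test = [5 1 3 4 3]; fits = False

Answer: no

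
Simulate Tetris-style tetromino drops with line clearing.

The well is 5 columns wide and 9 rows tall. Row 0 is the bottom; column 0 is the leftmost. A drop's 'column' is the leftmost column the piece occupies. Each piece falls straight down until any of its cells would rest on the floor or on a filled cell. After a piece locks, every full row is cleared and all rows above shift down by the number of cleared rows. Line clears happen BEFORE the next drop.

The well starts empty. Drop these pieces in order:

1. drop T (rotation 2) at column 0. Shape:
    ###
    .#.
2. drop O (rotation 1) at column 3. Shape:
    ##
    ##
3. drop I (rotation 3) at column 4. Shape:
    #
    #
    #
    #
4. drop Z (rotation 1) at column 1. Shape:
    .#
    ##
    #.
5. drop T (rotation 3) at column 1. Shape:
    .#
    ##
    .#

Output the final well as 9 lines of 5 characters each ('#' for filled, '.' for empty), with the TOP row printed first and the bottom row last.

Drop 1: T rot2 at col 0 lands with bottom-row=0; cleared 0 line(s) (total 0); column heights now [2 2 2 0 0], max=2
Drop 2: O rot1 at col 3 lands with bottom-row=0; cleared 1 line(s) (total 1); column heights now [0 1 0 1 1], max=1
Drop 3: I rot3 at col 4 lands with bottom-row=1; cleared 0 line(s) (total 1); column heights now [0 1 0 1 5], max=5
Drop 4: Z rot1 at col 1 lands with bottom-row=1; cleared 0 line(s) (total 1); column heights now [0 3 4 1 5], max=5
Drop 5: T rot3 at col 1 lands with bottom-row=4; cleared 0 line(s) (total 1); column heights now [0 6 7 1 5], max=7

Answer: .....
.....
..#..
.##..
..#.#
..#.#
.##.#
.#..#
.#.##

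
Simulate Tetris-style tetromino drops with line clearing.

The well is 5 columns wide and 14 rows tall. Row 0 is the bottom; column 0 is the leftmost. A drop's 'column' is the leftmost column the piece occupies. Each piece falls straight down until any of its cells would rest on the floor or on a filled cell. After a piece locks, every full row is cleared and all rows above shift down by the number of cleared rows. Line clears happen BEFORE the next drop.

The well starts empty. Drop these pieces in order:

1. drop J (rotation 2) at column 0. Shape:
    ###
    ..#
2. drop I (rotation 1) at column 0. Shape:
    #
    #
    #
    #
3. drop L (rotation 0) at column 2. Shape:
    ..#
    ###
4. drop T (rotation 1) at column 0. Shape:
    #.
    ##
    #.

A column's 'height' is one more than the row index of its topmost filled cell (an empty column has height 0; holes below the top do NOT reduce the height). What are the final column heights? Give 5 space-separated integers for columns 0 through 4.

Answer: 9 8 3 3 4

Derivation:
Drop 1: J rot2 at col 0 lands with bottom-row=0; cleared 0 line(s) (total 0); column heights now [2 2 2 0 0], max=2
Drop 2: I rot1 at col 0 lands with bottom-row=2; cleared 0 line(s) (total 0); column heights now [6 2 2 0 0], max=6
Drop 3: L rot0 at col 2 lands with bottom-row=2; cleared 0 line(s) (total 0); column heights now [6 2 3 3 4], max=6
Drop 4: T rot1 at col 0 lands with bottom-row=6; cleared 0 line(s) (total 0); column heights now [9 8 3 3 4], max=9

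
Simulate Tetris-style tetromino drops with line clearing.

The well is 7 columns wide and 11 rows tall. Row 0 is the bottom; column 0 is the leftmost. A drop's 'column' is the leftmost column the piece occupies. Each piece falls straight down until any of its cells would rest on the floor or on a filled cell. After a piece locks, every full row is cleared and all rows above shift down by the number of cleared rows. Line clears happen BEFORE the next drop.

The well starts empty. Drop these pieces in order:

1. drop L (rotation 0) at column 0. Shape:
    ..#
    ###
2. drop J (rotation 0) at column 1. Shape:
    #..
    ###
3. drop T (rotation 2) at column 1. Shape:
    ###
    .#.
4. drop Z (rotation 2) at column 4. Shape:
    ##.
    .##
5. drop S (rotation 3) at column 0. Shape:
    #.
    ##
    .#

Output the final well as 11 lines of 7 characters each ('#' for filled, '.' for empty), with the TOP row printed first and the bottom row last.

Answer: .......
.......
.......
#......
##.....
.#.....
.###...
.##....
.###...
..#.##.
###..##

Derivation:
Drop 1: L rot0 at col 0 lands with bottom-row=0; cleared 0 line(s) (total 0); column heights now [1 1 2 0 0 0 0], max=2
Drop 2: J rot0 at col 1 lands with bottom-row=2; cleared 0 line(s) (total 0); column heights now [1 4 3 3 0 0 0], max=4
Drop 3: T rot2 at col 1 lands with bottom-row=3; cleared 0 line(s) (total 0); column heights now [1 5 5 5 0 0 0], max=5
Drop 4: Z rot2 at col 4 lands with bottom-row=0; cleared 0 line(s) (total 0); column heights now [1 5 5 5 2 2 1], max=5
Drop 5: S rot3 at col 0 lands with bottom-row=5; cleared 0 line(s) (total 0); column heights now [8 7 5 5 2 2 1], max=8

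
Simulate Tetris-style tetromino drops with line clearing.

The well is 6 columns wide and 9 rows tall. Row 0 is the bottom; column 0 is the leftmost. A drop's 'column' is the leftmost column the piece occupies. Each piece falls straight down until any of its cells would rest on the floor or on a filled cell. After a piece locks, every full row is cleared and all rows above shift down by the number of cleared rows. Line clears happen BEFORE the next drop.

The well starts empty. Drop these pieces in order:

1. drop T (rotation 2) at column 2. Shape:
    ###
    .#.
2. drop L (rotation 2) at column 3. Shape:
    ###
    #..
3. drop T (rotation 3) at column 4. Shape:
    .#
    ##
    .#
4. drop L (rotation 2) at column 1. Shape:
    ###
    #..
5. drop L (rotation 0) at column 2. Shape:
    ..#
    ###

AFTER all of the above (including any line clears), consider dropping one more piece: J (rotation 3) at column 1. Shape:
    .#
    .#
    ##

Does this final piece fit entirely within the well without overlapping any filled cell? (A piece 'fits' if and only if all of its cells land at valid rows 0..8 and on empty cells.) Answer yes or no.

Answer: no

Derivation:
Drop 1: T rot2 at col 2 lands with bottom-row=0; cleared 0 line(s) (total 0); column heights now [0 0 2 2 2 0], max=2
Drop 2: L rot2 at col 3 lands with bottom-row=2; cleared 0 line(s) (total 0); column heights now [0 0 2 4 4 4], max=4
Drop 3: T rot3 at col 4 lands with bottom-row=4; cleared 0 line(s) (total 0); column heights now [0 0 2 4 6 7], max=7
Drop 4: L rot2 at col 1 lands with bottom-row=3; cleared 0 line(s) (total 0); column heights now [0 5 5 5 6 7], max=7
Drop 5: L rot0 at col 2 lands with bottom-row=6; cleared 0 line(s) (total 0); column heights now [0 5 7 7 8 7], max=8
Test piece J rot3 at col 1 (width 2): heights before test = [0 5 7 7 8 7]; fits = False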